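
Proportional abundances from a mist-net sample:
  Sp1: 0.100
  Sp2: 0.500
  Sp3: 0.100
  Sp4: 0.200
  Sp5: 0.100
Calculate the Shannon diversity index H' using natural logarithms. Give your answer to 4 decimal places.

Each pᵢ ln pᵢ term (working shown to 6 dp, full precision carried): 0.1×(-2.302585)=-0.230259, 0.5×(-0.693147)=-0.346574, 0.1×(-2.302585)=-0.230259, 0.2×(-1.609438)=-0.321888, 0.1×(-2.302585)=-0.230259.
Sum = -1.359237, so H' = 1.3592.

1.3592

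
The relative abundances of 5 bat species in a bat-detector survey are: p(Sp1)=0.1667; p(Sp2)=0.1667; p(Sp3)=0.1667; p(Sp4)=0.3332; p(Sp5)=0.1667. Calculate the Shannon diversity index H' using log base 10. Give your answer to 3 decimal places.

Each pᵢ log₁₀ pᵢ term (working shown to 5 dp, full precision carried): 0.1667×(-0.77806)=-0.12970, 0.1667×(-0.77806)=-0.12970, 0.1667×(-0.77806)=-0.12970, 0.3332×(-0.47730)=-0.15903, 0.1667×(-0.77806)=-0.12970.
Sum = -0.67785, so H' = 0.678.

0.678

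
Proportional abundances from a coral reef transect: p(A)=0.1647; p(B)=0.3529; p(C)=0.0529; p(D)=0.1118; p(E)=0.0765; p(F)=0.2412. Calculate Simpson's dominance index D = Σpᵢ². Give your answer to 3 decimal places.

0.231

D = 0.1647² + 0.3529² + 0.0529² + 0.1118² + 0.0765² + 0.2412² = 0.02713 + 0.12454 + 0.00280 + 0.01250 + 0.00585 + 0.05818 = 0.23099 (working shown to 5 dp, full precision carried).
To 3 decimal places, D = 0.231.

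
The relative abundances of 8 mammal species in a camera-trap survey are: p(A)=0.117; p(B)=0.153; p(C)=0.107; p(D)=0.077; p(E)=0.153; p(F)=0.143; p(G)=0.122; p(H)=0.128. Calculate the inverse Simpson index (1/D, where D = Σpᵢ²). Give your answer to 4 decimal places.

7.7159

D = 0.117² + 0.153² + 0.107² + 0.077² + 0.153² + 0.143² + 0.122² + 0.128² = 0.01368900 + 0.02340900 + 0.01144900 + 0.00592900 + 0.02340900 + 0.02044900 + 0.01488400 + 0.01638400 = 0.12960200 (working shown to 8 dp, full precision carried).
So 1/D = 7.715930, i.e. 7.7159 to 4 decimal places.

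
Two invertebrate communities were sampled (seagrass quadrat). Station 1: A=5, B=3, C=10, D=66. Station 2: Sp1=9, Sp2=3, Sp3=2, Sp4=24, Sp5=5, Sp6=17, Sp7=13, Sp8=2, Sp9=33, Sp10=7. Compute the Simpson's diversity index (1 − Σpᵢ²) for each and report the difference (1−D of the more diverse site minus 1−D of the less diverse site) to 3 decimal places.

Station 1: N=84, proportions 0.059524, 0.035714, 0.119048, 0.785714, giving 1−D = 0.363662 (working shown to 6 dp, full precision carried).
Station 2: N=115, proportions 0.078261, 0.026087, 0.017391, 0.208696, 0.043478, 0.147826, 0.113043, 0.017391, 0.286957, 0.06087, giving 1−D = 0.826465.
Difference = |0.363662 − 0.826465| = 0.462803, i.e. 0.463 to 3 decimal places.

0.463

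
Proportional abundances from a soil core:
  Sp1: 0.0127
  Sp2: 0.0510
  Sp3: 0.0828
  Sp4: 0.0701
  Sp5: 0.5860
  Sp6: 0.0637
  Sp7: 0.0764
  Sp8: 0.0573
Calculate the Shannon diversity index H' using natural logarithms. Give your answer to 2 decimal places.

1.45

Each pᵢ ln pᵢ term (working shown to 4 dp, full precision carried): 0.0127×(-4.3662)=-0.0555, 0.051×(-2.9759)=-0.1518, 0.0828×(-2.4913)=-0.2063, 0.0701×(-2.6578)=-0.1863, 0.586×(-0.5344)=-0.3132, 0.0637×(-2.7536)=-0.1754, 0.0764×(-2.5718)=-0.1965, 0.0573×(-2.8595)=-0.1638.
Sum = -1.4487, so H' = 1.45.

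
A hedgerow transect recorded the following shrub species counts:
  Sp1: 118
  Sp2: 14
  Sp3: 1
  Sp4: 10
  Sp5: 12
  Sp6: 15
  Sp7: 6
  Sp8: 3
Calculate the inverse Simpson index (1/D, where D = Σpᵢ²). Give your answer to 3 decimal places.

2.189

Total N = 118+14+1+10+12+15+6+3 = 179, so the proportions are 0.659218, 0.078212, 0.005587, 0.055866, 0.067039, 0.083799, 0.03352, 0.01676 (working shown to 6 dp, full precision carried).
D = 0.659218² + 0.078212² + 0.005587² + 0.055866² + 0.067039² + 0.083799² + 0.03352² + 0.01676² = 0.434568 + 0.006117 + 0.000031 + 0.003121 + 0.004494 + 0.007022 + 0.001124 + 0.000281 = 0.456759.
So 1/D = 2.18934, i.e. 2.189 to 3 decimal places.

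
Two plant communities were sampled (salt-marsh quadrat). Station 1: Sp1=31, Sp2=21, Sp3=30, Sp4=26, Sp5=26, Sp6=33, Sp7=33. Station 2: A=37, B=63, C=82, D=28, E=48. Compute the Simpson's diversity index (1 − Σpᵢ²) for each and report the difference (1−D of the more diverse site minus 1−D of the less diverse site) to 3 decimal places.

Station 1: N=200, proportions 0.155, 0.105, 0.15, 0.13, 0.13, 0.165, 0.165, giving 1−D = 0.85420 (working shown to 5 dp, full precision carried).
Station 2: N=258, proportions 0.14341, 0.24419, 0.31783, 0.10853, 0.18605, giving 1−D = 0.77240.
Difference = |0.85420 − 0.77240| = 0.08180, i.e. 0.082 to 3 decimal places.

0.082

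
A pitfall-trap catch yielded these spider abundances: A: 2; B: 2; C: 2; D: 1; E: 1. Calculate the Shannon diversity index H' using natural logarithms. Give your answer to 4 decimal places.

1.5596

Total N = 2+2+2+1+1 = 8, so the proportions are 0.25, 0.25, 0.25, 0.125, 0.125 (working shown to 6 dp, full precision carried).
Each pᵢ ln pᵢ term: 0.25×(-1.386294)=-0.346574, 0.25×(-1.386294)=-0.346574, 0.25×(-1.386294)=-0.346574, 0.125×(-2.079442)=-0.259930, 0.125×(-2.079442)=-0.259930.
Sum = -1.559581, so H' = 1.5596.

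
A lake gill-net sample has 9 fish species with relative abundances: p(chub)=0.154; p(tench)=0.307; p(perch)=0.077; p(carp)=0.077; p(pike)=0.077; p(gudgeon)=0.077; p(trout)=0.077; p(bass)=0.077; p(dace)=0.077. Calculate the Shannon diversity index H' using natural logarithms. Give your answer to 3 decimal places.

Each pᵢ ln pᵢ term (working shown to 5 dp, full precision carried): 0.154×(-1.87080)=-0.28810, 0.307×(-1.18091)=-0.36254, 0.077×(-2.56395)=-0.19742, 0.077×(-2.56395)=-0.19742, 0.077×(-2.56395)=-0.19742, 0.077×(-2.56395)=-0.19742, 0.077×(-2.56395)=-0.19742, 0.077×(-2.56395)=-0.19742, 0.077×(-2.56395)=-0.19742.
Sum = -2.03261, so H' = 2.033.

2.033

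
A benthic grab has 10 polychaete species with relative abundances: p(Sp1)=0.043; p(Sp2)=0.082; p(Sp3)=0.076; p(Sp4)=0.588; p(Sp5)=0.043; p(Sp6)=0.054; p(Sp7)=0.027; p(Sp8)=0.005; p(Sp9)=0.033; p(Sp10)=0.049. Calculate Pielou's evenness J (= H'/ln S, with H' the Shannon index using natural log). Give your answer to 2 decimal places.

H' = −Σ pᵢ ln pᵢ = −((-0.1353) + (-0.2051) + (-0.1959) + (-0.3122) + (-0.1353) + (-0.1576) + (-0.0975) + (-0.0265) + (-0.1126) + (-0.1478)) = 1.5258 (working shown to 4 dp, full precision carried).
With S = 10 species, ln S = 2.3026, so J = 1.5258/2.3026 = 0.6626, i.e. 0.66 to 2 decimal places.

0.66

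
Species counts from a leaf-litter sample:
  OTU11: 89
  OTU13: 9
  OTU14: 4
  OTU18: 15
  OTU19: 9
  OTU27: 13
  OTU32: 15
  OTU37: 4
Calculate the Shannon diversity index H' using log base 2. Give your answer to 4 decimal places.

Total N = 89+9+4+15+9+13+15+4 = 158, so the proportions are 0.563291, 0.056962, 0.025316, 0.094937, 0.056962, 0.082278, 0.094937, 0.025316 (working shown to 6 dp, full precision carried).
Each pᵢ log₂ pᵢ term: 0.563291×(-0.828047)=-0.466432, 0.056962×(-4.133856)=-0.235473, 0.025316×(-5.303781)=-0.134273, 0.094937×(-3.396890)=-0.322490, 0.056962×(-4.133856)=-0.235473, 0.082278×(-3.603341)=-0.296477, 0.094937×(-3.396890)=-0.322490, 0.025316×(-5.303781)=-0.134273.
Sum = -2.147380, so H' = 2.1474.

2.1474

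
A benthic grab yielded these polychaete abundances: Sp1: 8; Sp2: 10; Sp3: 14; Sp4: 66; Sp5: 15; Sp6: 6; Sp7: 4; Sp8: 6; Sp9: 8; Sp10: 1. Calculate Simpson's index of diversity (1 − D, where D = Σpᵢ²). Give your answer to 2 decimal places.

0.73

Total N = 8+10+14+66+15+6+4+6+8+1 = 138, so the proportions are 0.058, 0.0725, 0.1014, 0.4783, 0.1087, 0.0435, 0.029, 0.0435, 0.058, 0.0072 (working shown to 4 dp, full precision carried).
D = 0.058² + 0.0725² + 0.1014² + 0.4783² + 0.1087² + 0.0435² + 0.029² + 0.0435² + 0.058² + 0.0072² = 0.0034 + 0.0053 + 0.0103 + 0.2287 + 0.0118 + 0.0019 + 0.0008 + 0.0019 + 0.0034 + 0.0001 = 0.2675.
So 1 − D = 0.7325, i.e. 0.73 to 2 decimal places.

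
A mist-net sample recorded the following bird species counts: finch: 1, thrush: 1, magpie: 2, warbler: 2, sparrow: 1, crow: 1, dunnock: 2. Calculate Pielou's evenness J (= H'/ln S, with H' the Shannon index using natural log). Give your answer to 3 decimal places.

Total N = 1+1+2+2+1+1+2 = 10, so the proportions are 0.1, 0.1, 0.2, 0.2, 0.1, 0.1, 0.2 (working shown to 5 dp, full precision carried).
H' = −Σ pᵢ ln pᵢ = −((-0.23026) + (-0.23026) + (-0.32189) + (-0.32189) + (-0.23026) + (-0.23026) + (-0.32189)) = 1.88670.
With S = 7 species, ln S = 1.94591, so J = 1.88670/1.94591 = 0.96957, i.e. 0.970 to 3 decimal places.

0.970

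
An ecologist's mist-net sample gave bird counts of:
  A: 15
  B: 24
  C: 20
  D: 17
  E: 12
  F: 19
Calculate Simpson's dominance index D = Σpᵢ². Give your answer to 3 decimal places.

Total N = 15+24+20+17+12+19 = 107, so the proportions are 0.14019, 0.2243, 0.18692, 0.15888, 0.11215, 0.17757 (working shown to 5 dp, full precision carried).
D = 0.14019² + 0.2243² + 0.18692² + 0.15888² + 0.11215² + 0.17757² = 0.01965 + 0.05031 + 0.03494 + 0.02524 + 0.01258 + 0.03153 = 0.17425.
To 3 decimal places, D = 0.174.

0.174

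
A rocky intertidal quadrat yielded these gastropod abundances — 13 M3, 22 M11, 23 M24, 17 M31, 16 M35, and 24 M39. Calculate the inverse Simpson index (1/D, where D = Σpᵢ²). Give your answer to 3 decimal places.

Total N = 13+22+23+17+16+24 = 115, so the proportions are 0.1130435, 0.1913043, 0.2, 0.1478261, 0.1391304, 0.2086957 (working shown to 7 dp, full precision carried).
D = 0.1130435² + 0.1913043² + 0.2² + 0.1478261² + 0.1391304² + 0.2086957² = 0.0127788 + 0.0365974 + 0.0400000 + 0.0218526 + 0.0193573 + 0.0435539 = 0.1741399.
So 1/D = 5.74251, i.e. 5.743 to 3 decimal places.

5.743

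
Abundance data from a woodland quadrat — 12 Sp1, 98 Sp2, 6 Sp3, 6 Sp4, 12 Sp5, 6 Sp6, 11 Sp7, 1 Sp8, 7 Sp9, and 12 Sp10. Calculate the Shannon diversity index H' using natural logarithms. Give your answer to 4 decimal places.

1.5684

Total N = 12+98+6+6+12+6+11+1+7+12 = 171, so the proportions are 0.070175, 0.573099, 0.035088, 0.035088, 0.070175, 0.035088, 0.064327, 0.005848, 0.040936, 0.070175 (working shown to 6 dp, full precision carried).
Each pᵢ ln pᵢ term: 0.070175×(-2.656757)=-0.186439, 0.573099×(-0.556696)=-0.319042, 0.035088×(-3.349904)=-0.117540, 0.035088×(-3.349904)=-0.117540, 0.070175×(-2.656757)=-0.186439, 0.035088×(-3.349904)=-0.117540, 0.064327×(-2.743768)=-0.176500, 0.005848×(-5.141664)=-0.030068, 0.040936×(-3.195753)=-0.130820, 0.070175×(-2.656757)=-0.186439.
Sum = -1.568369, so H' = 1.5684.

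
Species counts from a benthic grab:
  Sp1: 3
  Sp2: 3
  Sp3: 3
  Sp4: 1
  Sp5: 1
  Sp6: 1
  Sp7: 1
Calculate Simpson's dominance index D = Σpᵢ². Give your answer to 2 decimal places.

0.18

Total N = 3+3+3+1+1+1+1 = 13, so the proportions are 0.2308, 0.2308, 0.2308, 0.0769, 0.0769, 0.0769, 0.0769 (working shown to 4 dp, full precision carried).
D = 0.2308² + 0.2308² + 0.2308² + 0.0769² + 0.0769² + 0.0769² + 0.0769² = 0.0533 + 0.0533 + 0.0533 + 0.0059 + 0.0059 + 0.0059 + 0.0059 = 0.1834.
To 2 decimal places, D = 0.18.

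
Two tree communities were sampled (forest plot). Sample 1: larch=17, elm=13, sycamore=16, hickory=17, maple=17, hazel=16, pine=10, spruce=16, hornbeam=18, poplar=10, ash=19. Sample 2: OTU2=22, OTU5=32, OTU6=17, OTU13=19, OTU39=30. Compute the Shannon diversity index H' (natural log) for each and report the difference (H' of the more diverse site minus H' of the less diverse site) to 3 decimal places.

0.800

Sample 1: N=169, proportions 0.10059, 0.07692, 0.09467, 0.10059, 0.10059, 0.09467, 0.05917, 0.09467, 0.10651, 0.05917, 0.11243, giving H' = 2.37874 (working shown to 5 dp, full precision carried).
Sample 2: N=120, proportions 0.18333, 0.26667, 0.14167, 0.15833, 0.25, giving H' = 1.57873.
Difference = |2.37874 − 1.57873| = 0.80001, i.e. 0.800 to 3 decimal places.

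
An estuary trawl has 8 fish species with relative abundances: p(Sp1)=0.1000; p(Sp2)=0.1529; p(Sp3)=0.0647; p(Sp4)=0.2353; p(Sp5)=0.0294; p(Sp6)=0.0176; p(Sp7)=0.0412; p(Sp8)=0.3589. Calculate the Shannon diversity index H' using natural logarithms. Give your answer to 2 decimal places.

Each pᵢ ln pᵢ term (working shown to 4 dp, full precision carried): 0.1×(-2.3026)=-0.2303, 0.1529×(-1.8780)=-0.2871, 0.0647×(-2.7380)=-0.1771, 0.2353×(-1.4469)=-0.3405, 0.0294×(-3.5268)=-0.1037, 0.0176×(-4.0399)=-0.0711, 0.0412×(-3.1893)=-0.1314, 0.3589×(-1.0247)=-0.3678.
Sum = -1.7090, so H' = 1.71.

1.71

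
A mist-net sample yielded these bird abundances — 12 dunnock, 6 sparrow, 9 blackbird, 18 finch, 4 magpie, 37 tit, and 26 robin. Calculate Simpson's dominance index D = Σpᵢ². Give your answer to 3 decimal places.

0.211

Total N = 12+6+9+18+4+37+26 = 112, so the proportions are 0.10714, 0.05357, 0.08036, 0.16071, 0.03571, 0.33036, 0.23214 (working shown to 5 dp, full precision carried).
D = 0.10714² + 0.05357² + 0.08036² + 0.16071² + 0.03571² + 0.33036² + 0.23214² = 0.01148 + 0.00287 + 0.00646 + 0.02583 + 0.00128 + 0.10914 + 0.05389 = 0.21094.
To 3 decimal places, D = 0.211.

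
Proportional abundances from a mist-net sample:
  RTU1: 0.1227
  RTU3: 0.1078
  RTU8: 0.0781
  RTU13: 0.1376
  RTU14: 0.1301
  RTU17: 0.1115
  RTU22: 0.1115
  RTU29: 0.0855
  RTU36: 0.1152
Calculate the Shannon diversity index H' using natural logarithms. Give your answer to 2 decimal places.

2.18

Each pᵢ ln pᵢ term (working shown to 4 dp, full precision carried): 0.1227×(-2.0980)=-0.2574, 0.1078×(-2.2275)=-0.2401, 0.0781×(-2.5498)=-0.1991, 0.1376×(-1.9834)=-0.2729, 0.1301×(-2.0395)=-0.2653, 0.1115×(-2.1937)=-0.2446, 0.1115×(-2.1937)=-0.2446, 0.0855×(-2.4592)=-0.2103, 0.1152×(-2.1611)=-0.2490.
Sum = -2.1834, so H' = 2.18.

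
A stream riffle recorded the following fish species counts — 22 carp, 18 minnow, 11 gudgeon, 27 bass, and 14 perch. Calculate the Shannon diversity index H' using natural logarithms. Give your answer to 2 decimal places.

1.56

Total N = 22+18+11+27+14 = 92, so the proportions are 0.2391, 0.1957, 0.1196, 0.2935, 0.1522 (working shown to 4 dp, full precision carried).
Each pᵢ ln pᵢ term: 0.2391×(-1.4307)=-0.3421, 0.1957×(-1.6314)=-0.3192, 0.1196×(-2.1239)=-0.2539, 0.2935×(-1.2260)=-0.3598, 0.1522×(-1.8827)=-0.2865.
Sum = -1.5616, so H' = 1.56.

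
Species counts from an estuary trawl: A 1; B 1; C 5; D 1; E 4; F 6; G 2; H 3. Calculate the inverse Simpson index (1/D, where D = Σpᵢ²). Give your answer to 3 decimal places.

5.688

Total N = 1+1+5+1+4+6+2+3 = 23, so the proportions are 0.0434783, 0.0434783, 0.2173913, 0.0434783, 0.173913, 0.2608696, 0.0869565, 0.1304348 (working shown to 7 dp, full precision carried).
D = 0.0434783² + 0.0434783² + 0.2173913² + 0.0434783² + 0.173913² + 0.2608696² + 0.0869565² + 0.1304348² = 0.0018904 + 0.0018904 + 0.0472590 + 0.0018904 + 0.0302457 + 0.0680529 + 0.0075614 + 0.0170132 = 0.1758034.
So 1/D = 5.68817, i.e. 5.688 to 3 decimal places.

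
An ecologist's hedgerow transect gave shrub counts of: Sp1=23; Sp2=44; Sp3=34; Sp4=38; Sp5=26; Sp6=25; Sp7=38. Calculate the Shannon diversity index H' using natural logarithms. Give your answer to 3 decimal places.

Total N = 23+44+34+38+26+25+38 = 228, so the proportions are 0.10088, 0.19298, 0.14912, 0.16667, 0.11404, 0.10965, 0.16667 (working shown to 5 dp, full precision carried).
Each pᵢ ln pᵢ term: 0.10088×(-2.29385)=-0.23140, 0.19298×(-1.64516)=-0.31749, 0.14912×(-1.90299)=-0.28378, 0.16667×(-1.79176)=-0.29863, 0.11404×(-2.17125)=-0.24760, 0.10965×(-2.21047)=-0.24238, 0.16667×(-1.79176)=-0.29863.
Sum = -1.91989, so H' = 1.920.

1.920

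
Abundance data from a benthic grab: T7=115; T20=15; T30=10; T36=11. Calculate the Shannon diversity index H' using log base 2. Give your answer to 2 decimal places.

1.16

Total N = 115+15+10+11 = 151, so the proportions are 0.7616, 0.0993, 0.0662, 0.0728 (working shown to 4 dp, full precision carried).
Each pᵢ log₂ pᵢ term: 0.7616×(-0.3929)=-0.2992, 0.0993×(-3.3315)=-0.3309, 0.0662×(-3.9165)=-0.2594, 0.0728×(-3.7790)=-0.2753.
Sum = -1.1648, so H' = 1.16.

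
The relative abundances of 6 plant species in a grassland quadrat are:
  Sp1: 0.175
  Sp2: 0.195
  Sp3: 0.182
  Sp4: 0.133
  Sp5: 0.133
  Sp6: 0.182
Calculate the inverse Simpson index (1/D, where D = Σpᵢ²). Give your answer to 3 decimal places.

5.873

D = 0.175² + 0.195² + 0.182² + 0.133² + 0.133² + 0.182² = 0.0306250 + 0.0380250 + 0.0331240 + 0.0176890 + 0.0176890 + 0.0331240 = 0.1702760 (working shown to 7 dp, full precision carried).
So 1/D = 5.87282, i.e. 5.873 to 3 decimal places.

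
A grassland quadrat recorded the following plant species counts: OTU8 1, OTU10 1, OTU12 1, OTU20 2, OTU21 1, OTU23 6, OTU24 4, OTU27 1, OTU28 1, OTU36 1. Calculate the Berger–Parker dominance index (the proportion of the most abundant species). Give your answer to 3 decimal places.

0.316

Total N = 1+1+1+2+1+6+4+1+1+1 = 19, so the proportions are 0.05263, 0.05263, 0.05263, 0.10526, 0.05263, 0.31579, 0.21053, 0.05263, 0.05263, 0.05263 (working shown to 5 dp, full precision carried).
The largest proportion is 0.31579, i.e. d = 0.316 to 3 decimal places.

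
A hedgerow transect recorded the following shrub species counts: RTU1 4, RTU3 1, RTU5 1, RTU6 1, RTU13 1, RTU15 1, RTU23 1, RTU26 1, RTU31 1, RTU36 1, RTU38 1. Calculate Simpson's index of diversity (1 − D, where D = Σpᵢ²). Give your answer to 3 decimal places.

Total N = 4+1+1+1+1+1+1+1+1+1+1 = 14, so the proportions are 0.28571, 0.07143, 0.07143, 0.07143, 0.07143, 0.07143, 0.07143, 0.07143, 0.07143, 0.07143, 0.07143 (working shown to 5 dp, full precision carried).
D = 0.28571² + 0.07143² + 0.07143² + 0.07143² + 0.07143² + 0.07143² + 0.07143² + 0.07143² + 0.07143² + 0.07143² + 0.07143² = 0.08163 + 0.00510 + 0.00510 + 0.00510 + 0.00510 + 0.00510 + 0.00510 + 0.00510 + 0.00510 + 0.00510 + 0.00510 = 0.13265.
So 1 − D = 0.86735, i.e. 0.867 to 3 decimal places.

0.867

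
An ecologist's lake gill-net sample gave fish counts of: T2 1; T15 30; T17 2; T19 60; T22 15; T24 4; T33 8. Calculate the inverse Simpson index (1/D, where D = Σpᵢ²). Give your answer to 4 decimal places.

Total N = 1+30+2+60+15+4+8 = 120, so the proportions are 0.0083333, 0.25, 0.0166667, 0.5, 0.125, 0.0333333, 0.0666667 (working shown to 7 dp, full precision carried).
D = 0.0083333² + 0.25² + 0.0166667² + 0.5² + 0.125² + 0.0333333² + 0.0666667² = 0.0000694 + 0.0625000 + 0.0002778 + 0.2500000 + 0.0156250 + 0.0011111 + 0.0044444 = 0.3340278.
So 1/D = 2.993763, i.e. 2.9938 to 4 decimal places.

2.9938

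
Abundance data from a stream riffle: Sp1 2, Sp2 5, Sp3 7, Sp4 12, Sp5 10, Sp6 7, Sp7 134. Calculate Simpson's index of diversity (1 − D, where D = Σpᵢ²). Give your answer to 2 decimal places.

0.42

Total N = 2+5+7+12+10+7+134 = 177, so the proportions are 0.0113, 0.0282, 0.0395, 0.0678, 0.0565, 0.0395, 0.7571 (working shown to 4 dp, full precision carried).
D = 0.0113² + 0.0282² + 0.0395² + 0.0678² + 0.0565² + 0.0395² + 0.7571² = 0.0001 + 0.0008 + 0.0016 + 0.0046 + 0.0032 + 0.0016 + 0.5731 = 0.5850.
So 1 − D = 0.4150, i.e. 0.42 to 2 decimal places.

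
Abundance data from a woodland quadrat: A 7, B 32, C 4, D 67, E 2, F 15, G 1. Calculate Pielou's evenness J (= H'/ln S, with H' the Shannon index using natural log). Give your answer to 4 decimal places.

0.6716

Total N = 7+32+4+67+2+15+1 = 128, so the proportions are 0.054688, 0.25, 0.03125, 0.523438, 0.015625, 0.117188, 0.007812 (working shown to 6 dp, full precision carried).
H' = −Σ pᵢ ln pᵢ = −((-0.158928) + (-0.346574) + (-0.108304) + (-0.338841) + (-0.064983) + (-0.251248) + (-0.037906)) = 1.306784.
With S = 7 species, ln S = 1.945910, so J = 1.306784/1.945910 = 0.671554, i.e. 0.6716 to 4 decimal places.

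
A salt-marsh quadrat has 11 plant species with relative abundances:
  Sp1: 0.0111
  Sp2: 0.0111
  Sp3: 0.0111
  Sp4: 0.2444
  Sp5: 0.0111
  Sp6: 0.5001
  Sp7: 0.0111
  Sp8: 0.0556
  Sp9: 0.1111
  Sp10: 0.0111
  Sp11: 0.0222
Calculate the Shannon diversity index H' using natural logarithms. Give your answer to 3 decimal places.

1.480

Each pᵢ ln pᵢ term (working shown to 5 dp, full precision carried): 0.0111×(-4.50081)=-0.04996, 0.0111×(-4.50081)=-0.04996, 0.0111×(-4.50081)=-0.04996, 0.2444×(-1.40895)=-0.34435, 0.0111×(-4.50081)=-0.04996, 0.5001×(-0.69295)=-0.34654, 0.0111×(-4.50081)=-0.04996, 0.0556×(-2.88957)=-0.16066, 0.1111×(-2.19732)=-0.24412, 0.0111×(-4.50081)=-0.04996, 0.0222×(-3.80766)=-0.08453.
Sum = -1.47996, so H' = 1.480.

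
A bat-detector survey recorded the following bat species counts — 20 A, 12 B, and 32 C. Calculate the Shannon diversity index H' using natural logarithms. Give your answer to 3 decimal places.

1.024

Total N = 20+12+32 = 64, so the proportions are 0.3125, 0.1875, 0.5 (working shown to 5 dp, full precision carried).
Each pᵢ ln pᵢ term: 0.3125×(-1.16315)=-0.36348, 0.1875×(-1.67398)=-0.31387, 0.5×(-0.69315)=-0.34657.
Sum = -1.02393, so H' = 1.024.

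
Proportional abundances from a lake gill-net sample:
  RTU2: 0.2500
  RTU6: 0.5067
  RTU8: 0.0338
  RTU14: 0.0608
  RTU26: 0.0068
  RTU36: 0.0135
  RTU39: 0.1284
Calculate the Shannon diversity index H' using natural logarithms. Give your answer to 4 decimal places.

1.3314

Each pᵢ ln pᵢ term (working shown to 6 dp, full precision carried): 0.25×(-1.386294)=-0.346574, 0.5067×(-0.679836)=-0.344473, 0.0338×(-3.387294)=-0.114491, 0.0608×(-2.800165)=-0.170250, 0.0068×(-4.990833)=-0.033938, 0.0135×(-4.305066)=-0.058118, 0.1284×(-2.052605)=-0.263554.
Sum = -1.331398, so H' = 1.3314.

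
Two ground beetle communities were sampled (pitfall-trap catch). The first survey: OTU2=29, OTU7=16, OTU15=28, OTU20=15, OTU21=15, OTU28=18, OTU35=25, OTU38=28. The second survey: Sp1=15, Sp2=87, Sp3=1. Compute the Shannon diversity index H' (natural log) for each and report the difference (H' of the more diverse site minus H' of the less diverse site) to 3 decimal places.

The first survey: N=174, proportions 0.166667, 0.091954, 0.16092, 0.086207, 0.086207, 0.103448, 0.143678, 0.16092, giving H' = 2.042064 (working shown to 6 dp, full precision carried).
The second survey: N=103, proportions 0.145631, 0.84466, 0.009709, giving H' = 0.468178.
Difference = |2.042064 − 0.468178| = 1.573886, i.e. 1.574 to 3 decimal places.

1.574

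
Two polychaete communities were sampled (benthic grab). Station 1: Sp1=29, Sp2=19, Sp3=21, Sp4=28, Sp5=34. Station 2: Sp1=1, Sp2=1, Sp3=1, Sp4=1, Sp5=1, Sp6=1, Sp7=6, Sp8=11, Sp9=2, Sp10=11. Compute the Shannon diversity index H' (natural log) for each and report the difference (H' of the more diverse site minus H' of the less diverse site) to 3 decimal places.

Station 1: N=131, proportions 0.22137, 0.14504, 0.16031, 0.21374, 0.25954, giving H' = 1.58719 (working shown to 5 dp, full precision carried).
Station 2: N=36, proportions 0.02778, 0.02778, 0.02778, 0.02778, 0.02778, 0.02778, 0.16667, 0.30556, 0.05556, 0.30556, giving H' = 1.78100.
Difference = |1.58719 − 1.78100| = 0.19381, i.e. 0.194 to 3 decimal places.

0.194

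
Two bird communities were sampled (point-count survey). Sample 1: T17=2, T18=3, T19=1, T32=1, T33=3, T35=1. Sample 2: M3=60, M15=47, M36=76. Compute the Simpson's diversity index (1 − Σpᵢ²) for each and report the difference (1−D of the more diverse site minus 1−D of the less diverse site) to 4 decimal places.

Sample 1: N=11, proportions 0.1818182, 0.2727273, 0.0909091, 0.0909091, 0.2727273, 0.0909091, giving 1−D = 0.7933884 (working shown to 7 dp, full precision carried).
Sample 2: N=183, proportions 0.3278689, 0.2568306, 0.4153005, giving 1−D = 0.6540655.
Difference = |0.7933884 − 0.6540655| = 0.1393229, i.e. 0.1393 to 4 decimal places.

0.1393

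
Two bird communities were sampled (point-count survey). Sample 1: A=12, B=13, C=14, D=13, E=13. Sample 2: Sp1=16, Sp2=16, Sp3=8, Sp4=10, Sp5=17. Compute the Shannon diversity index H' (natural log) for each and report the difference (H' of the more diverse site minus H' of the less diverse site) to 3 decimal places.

0.039

Sample 1: N=65, proportions 0.184615, 0.2, 0.215385, 0.2, 0.2, giving H' = 1.608253 (working shown to 6 dp, full precision carried).
Sample 2: N=67, proportions 0.238806, 0.238806, 0.119403, 0.149254, 0.253731, giving H' = 1.569635.
Difference = |1.608253 − 1.569635| = 0.038618, i.e. 0.039 to 3 decimal places.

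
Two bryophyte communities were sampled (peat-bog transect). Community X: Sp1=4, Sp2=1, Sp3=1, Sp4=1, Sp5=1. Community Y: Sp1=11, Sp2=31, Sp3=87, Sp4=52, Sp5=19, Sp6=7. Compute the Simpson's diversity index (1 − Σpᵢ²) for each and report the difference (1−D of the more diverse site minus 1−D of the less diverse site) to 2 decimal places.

0.04

Community X: N=8, proportions 0.5, 0.125, 0.125, 0.125, 0.125, giving 1−D = 0.6875 (working shown to 4 dp, full precision carried).
Community Y: N=207, proportions 0.0531, 0.1498, 0.4203, 0.2512, 0.0918, 0.0338, giving 1−D = 0.7254.
Difference = |0.6875 − 0.7254| = 0.0379, i.e. 0.04 to 2 decimal places.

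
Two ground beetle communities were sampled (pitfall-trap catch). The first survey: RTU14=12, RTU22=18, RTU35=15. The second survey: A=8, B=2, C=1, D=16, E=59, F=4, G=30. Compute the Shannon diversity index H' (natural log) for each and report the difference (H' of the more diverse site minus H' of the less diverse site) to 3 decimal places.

0.281

The first survey: N=45, proportions 0.26667, 0.4, 0.33333, giving H' = 1.08519 (working shown to 5 dp, full precision carried).
The second survey: N=120, proportions 0.06667, 0.01667, 0.00833, 0.13333, 0.49167, 0.03333, 0.25, giving H' = 1.36633.
Difference = |1.08519 − 1.36633| = 0.28114, i.e. 0.281 to 3 decimal places.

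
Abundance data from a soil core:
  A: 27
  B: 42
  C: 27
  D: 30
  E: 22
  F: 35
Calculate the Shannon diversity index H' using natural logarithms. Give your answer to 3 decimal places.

1.770

Total N = 27+42+27+30+22+35 = 183, so the proportions are 0.14754, 0.22951, 0.14754, 0.16393, 0.12022, 0.19126 (working shown to 5 dp, full precision carried).
Each pᵢ ln pᵢ term: 0.14754×(-1.91365)=-0.28234, 0.22951×(-1.47182)=-0.33779, 0.14754×(-1.91365)=-0.28234, 0.16393×(-1.80829)=-0.29644, 0.12022×(-2.11844)=-0.25468, 0.19126×(-1.65414)=-0.31637.
Sum = -1.76996, so H' = 1.770.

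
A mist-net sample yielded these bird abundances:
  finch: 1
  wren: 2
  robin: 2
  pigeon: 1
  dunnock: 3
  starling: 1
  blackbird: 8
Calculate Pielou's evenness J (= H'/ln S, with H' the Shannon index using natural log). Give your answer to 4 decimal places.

0.8372

Total N = 1+2+2+1+3+1+8 = 18, so the proportions are 0.055556, 0.111111, 0.111111, 0.055556, 0.166667, 0.055556, 0.444444 (working shown to 6 dp, full precision carried).
H' = −Σ pᵢ ln pᵢ = −((-0.160576) + (-0.244136) + (-0.244136) + (-0.160576) + (-0.298627) + (-0.160576) + (-0.360413)) = 1.629041.
With S = 7 species, ln S = 1.945910, so J = 1.629041/1.945910 = 0.837161, i.e. 0.8372 to 4 decimal places.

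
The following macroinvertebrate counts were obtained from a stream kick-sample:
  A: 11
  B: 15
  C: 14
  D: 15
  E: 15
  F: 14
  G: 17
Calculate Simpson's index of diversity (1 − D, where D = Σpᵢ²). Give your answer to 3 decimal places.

0.855

Total N = 11+15+14+15+15+14+17 = 101, so the proportions are 0.10891, 0.14851, 0.13861, 0.14851, 0.14851, 0.13861, 0.16832 (working shown to 5 dp, full precision carried).
D = 0.10891² + 0.14851² + 0.13861² + 0.14851² + 0.14851² + 0.13861² + 0.16832² = 0.01186 + 0.02206 + 0.01921 + 0.02206 + 0.02206 + 0.01921 + 0.02833 = 0.14479.
So 1 − D = 0.85521, i.e. 0.855 to 3 decimal places.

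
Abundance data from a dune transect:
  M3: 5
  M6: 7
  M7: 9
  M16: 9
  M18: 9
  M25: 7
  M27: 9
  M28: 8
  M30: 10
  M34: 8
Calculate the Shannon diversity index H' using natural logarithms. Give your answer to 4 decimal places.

Total N = 5+7+9+9+9+7+9+8+10+8 = 81, so the proportions are 0.061728, 0.08642, 0.111111, 0.111111, 0.111111, 0.08642, 0.111111, 0.098765, 0.123457, 0.098765 (working shown to 6 dp, full precision carried).
Each pᵢ ln pᵢ term: 0.061728×(-2.785011)=-0.171914, 0.08642×(-2.448539)=-0.211602, 0.111111×(-2.197225)=-0.244136, 0.111111×(-2.197225)=-0.244136, 0.111111×(-2.197225)=-0.244136, 0.08642×(-2.448539)=-0.211602, 0.111111×(-2.197225)=-0.244136, 0.098765×(-2.315008)=-0.228643, 0.123457×(-2.091864)=-0.258255, 0.098765×(-2.315008)=-0.228643.
Sum = -2.287203, so H' = 2.2872.

2.2872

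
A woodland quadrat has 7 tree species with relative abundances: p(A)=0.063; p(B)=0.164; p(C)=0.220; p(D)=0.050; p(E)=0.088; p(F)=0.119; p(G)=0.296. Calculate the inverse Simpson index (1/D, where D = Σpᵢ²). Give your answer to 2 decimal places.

5.23

D = 0.063² + 0.164² + 0.22² + 0.05² + 0.088² + 0.119² + 0.296² = 0.003969 + 0.026896 + 0.048400 + 0.002500 + 0.007744 + 0.014161 + 0.087616 = 0.191286 (working shown to 6 dp, full precision carried).
So 1/D = 5.2278, i.e. 5.23 to 2 decimal places.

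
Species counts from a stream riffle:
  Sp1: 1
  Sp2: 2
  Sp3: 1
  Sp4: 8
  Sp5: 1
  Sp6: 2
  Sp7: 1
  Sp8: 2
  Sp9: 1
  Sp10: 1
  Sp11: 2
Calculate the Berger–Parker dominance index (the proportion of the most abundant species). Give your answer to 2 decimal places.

Total N = 1+2+1+8+1+2+1+2+1+1+2 = 22, so the proportions are 0.0455, 0.0909, 0.0455, 0.3636, 0.0455, 0.0909, 0.0455, 0.0909, 0.0455, 0.0455, 0.0909 (working shown to 4 dp, full precision carried).
The largest proportion is 0.3636, i.e. d = 0.36 to 2 decimal places.

0.36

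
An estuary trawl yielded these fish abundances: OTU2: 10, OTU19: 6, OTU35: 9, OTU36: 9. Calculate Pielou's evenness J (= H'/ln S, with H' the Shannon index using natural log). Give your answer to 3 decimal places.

Total N = 10+6+9+9 = 34, so the proportions are 0.29412, 0.17647, 0.26471, 0.26471 (working shown to 5 dp, full precision carried).
H' = −Σ pᵢ ln pᵢ = −((-0.35993) + (-0.30611) + (-0.35183) + (-0.35183)) = 1.36970.
With S = 4 species, ln S = 1.38629, so J = 1.36970/1.38629 = 0.98803, i.e. 0.988 to 3 decimal places.

0.988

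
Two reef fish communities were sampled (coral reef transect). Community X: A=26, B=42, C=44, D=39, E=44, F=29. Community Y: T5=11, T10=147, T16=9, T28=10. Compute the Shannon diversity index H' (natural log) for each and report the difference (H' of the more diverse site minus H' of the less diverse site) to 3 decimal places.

1.131

Community X: N=224, proportions 0.1160714, 0.1875, 0.1964286, 0.1741071, 0.1964286, 0.1294643, giving H' = 1.7722184 (working shown to 7 dp, full precision carried).
Community Y: N=177, proportions 0.0621469, 0.8305085, 0.0508475, 0.0564972, giving H' = 0.6407186.
Difference = |1.7722184 − 0.6407186| = 1.1314998, i.e. 1.131 to 3 decimal places.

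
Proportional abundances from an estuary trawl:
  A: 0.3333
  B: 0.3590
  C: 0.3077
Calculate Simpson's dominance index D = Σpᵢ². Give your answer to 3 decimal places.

D = 0.3333² + 0.359² + 0.3077² = 0.11109 + 0.12888 + 0.09468 = 0.33465 (working shown to 5 dp, full precision carried).
To 3 decimal places, D = 0.335.

0.335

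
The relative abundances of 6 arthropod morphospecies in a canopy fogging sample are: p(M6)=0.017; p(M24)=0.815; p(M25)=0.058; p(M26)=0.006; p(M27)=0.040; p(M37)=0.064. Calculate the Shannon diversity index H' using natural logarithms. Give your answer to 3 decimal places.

0.737

Each pᵢ ln pᵢ term (working shown to 5 dp, full precision carried): 0.017×(-4.07454)=-0.06927, 0.815×(-0.20457)=-0.16672, 0.058×(-2.84731)=-0.16514, 0.006×(-5.11600)=-0.03070, 0.04×(-3.21888)=-0.12876, 0.064×(-2.74887)=-0.17593.
Sum = -0.73651, so H' = 0.737.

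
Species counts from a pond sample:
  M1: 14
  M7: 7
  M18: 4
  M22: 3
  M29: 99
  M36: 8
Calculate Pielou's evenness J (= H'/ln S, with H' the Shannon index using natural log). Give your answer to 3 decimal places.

Total N = 14+7+4+3+99+8 = 135, so the proportions are 0.1037, 0.05185, 0.02963, 0.02222, 0.73333, 0.05926 (working shown to 5 dp, full precision carried).
H' = −Σ pᵢ ln pᵢ = −((-0.23502) + (-0.15345) + (-0.10427) + (-0.08459) + (-0.22745) + (-0.16746)) = 0.97223.
With S = 6 species, ln S = 1.79176, so J = 0.97223/1.79176 = 0.54261, i.e. 0.543 to 3 decimal places.

0.543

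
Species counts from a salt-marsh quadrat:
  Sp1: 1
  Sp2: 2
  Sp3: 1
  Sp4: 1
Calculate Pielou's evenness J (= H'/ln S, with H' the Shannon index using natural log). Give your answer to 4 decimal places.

Total N = 1+2+1+1 = 5, so the proportions are 0.2, 0.4, 0.2, 0.2 (working shown to 6 dp, full precision carried).
H' = −Σ pᵢ ln pᵢ = −((-0.321888) + (-0.366516) + (-0.321888) + (-0.321888)) = 1.332179.
With S = 4 species, ln S = 1.386294, so J = 1.332179/1.386294 = 0.960964, i.e. 0.9610 to 4 decimal places.

0.9610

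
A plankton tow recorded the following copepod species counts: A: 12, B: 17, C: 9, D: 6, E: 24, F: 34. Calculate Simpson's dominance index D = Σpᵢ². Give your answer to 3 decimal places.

0.219

Total N = 12+17+9+6+24+34 = 102, so the proportions are 0.11765, 0.16667, 0.08824, 0.05882, 0.23529, 0.33333 (working shown to 5 dp, full precision carried).
D = 0.11765² + 0.16667² + 0.08824² + 0.05882² + 0.23529² + 0.33333² = 0.01384 + 0.02778 + 0.00779 + 0.00346 + 0.05536 + 0.11111 = 0.21934.
To 3 decimal places, D = 0.219.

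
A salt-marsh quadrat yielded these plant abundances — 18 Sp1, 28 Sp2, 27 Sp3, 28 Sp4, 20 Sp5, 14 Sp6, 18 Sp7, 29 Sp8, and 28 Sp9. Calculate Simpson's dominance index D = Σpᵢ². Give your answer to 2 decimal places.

0.12

Total N = 18+28+27+28+20+14+18+29+28 = 210, so the proportions are 0.0857, 0.1333, 0.1286, 0.1333, 0.0952, 0.0667, 0.0857, 0.1381, 0.1333 (working shown to 4 dp, full precision carried).
D = 0.0857² + 0.1333² + 0.1286² + 0.1333² + 0.0952² + 0.0667² + 0.0857² + 0.1381² + 0.1333² = 0.0073 + 0.0178 + 0.0165 + 0.0178 + 0.0091 + 0.0044 + 0.0073 + 0.0191 + 0.0178 = 0.1171.
To 2 decimal places, D = 0.12.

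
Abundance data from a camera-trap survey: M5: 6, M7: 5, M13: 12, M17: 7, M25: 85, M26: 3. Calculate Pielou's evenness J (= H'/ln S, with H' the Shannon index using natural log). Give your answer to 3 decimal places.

Total N = 6+5+12+7+85+3 = 118, so the proportions are 0.05085, 0.04237, 0.10169, 0.05932, 0.72034, 0.02542 (working shown to 5 dp, full precision carried).
H' = −Σ pᵢ ln pᵢ = −((-0.15147) + (-0.13395) + (-0.23245) + (-0.16757) + (-0.23630) + (-0.09336)) = 1.01510.
With S = 6 species, ln S = 1.79176, so J = 1.01510/1.79176 = 0.56654, i.e. 0.567 to 3 decimal places.

0.567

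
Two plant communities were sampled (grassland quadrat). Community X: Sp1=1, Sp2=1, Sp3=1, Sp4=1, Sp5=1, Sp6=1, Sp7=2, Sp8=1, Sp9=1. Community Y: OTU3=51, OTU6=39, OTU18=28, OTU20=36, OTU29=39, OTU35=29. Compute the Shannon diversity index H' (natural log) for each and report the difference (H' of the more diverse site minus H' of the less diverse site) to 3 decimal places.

Community X: N=10, proportions 0.1, 0.1, 0.1, 0.1, 0.1, 0.1, 0.2, 0.1, 0.1, giving H' = 2.163956 (working shown to 6 dp, full precision carried).
Community Y: N=222, proportions 0.22973, 0.175676, 0.126126, 0.162162, 0.175676, 0.130631, giving H' = 1.770962.
Difference = |2.163956 − 1.770962| = 0.392994, i.e. 0.393 to 3 decimal places.

0.393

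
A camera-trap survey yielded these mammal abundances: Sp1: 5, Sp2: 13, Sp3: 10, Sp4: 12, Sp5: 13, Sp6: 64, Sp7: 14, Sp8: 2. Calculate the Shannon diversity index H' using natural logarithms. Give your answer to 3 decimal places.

Total N = 5+13+10+12+13+64+14+2 = 133, so the proportions are 0.03759, 0.09774, 0.07519, 0.09023, 0.09774, 0.4812, 0.10526, 0.01504 (working shown to 5 dp, full precision carried).
Each pᵢ ln pᵢ term: 0.03759×(-3.28091)=-0.12334, 0.09774×(-2.32540)=-0.22729, 0.07519×(-2.58776)=-0.19457, 0.09023×(-2.40544)=-0.21703, 0.09774×(-2.32540)=-0.22729, 0.4812×(-0.73147)=-0.35198, 0.10526×(-2.25129)=-0.23698, 0.01504×(-4.19720)=-0.06312.
Sum = -1.64161, so H' = 1.642.

1.642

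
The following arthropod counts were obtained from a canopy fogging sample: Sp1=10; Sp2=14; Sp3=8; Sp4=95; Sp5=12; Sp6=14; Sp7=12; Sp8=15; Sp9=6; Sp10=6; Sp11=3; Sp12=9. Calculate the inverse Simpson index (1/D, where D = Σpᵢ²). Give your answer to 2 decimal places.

4.06

Total N = 10+14+8+95+12+14+12+15+6+6+3+9 = 204, so the proportions are 0.04902, 0.068627, 0.039216, 0.465686, 0.058824, 0.068627, 0.058824, 0.073529, 0.029412, 0.029412, 0.014706, 0.044118 (working shown to 6 dp, full precision carried).
D = 0.04902² + 0.068627² + 0.039216² + 0.465686² + 0.058824² + 0.068627² + 0.058824² + 0.073529² + 0.029412² + 0.029412² + 0.014706² + 0.044118² = 0.002403 + 0.004710 + 0.001538 + 0.216864 + 0.003460 + 0.004710 + 0.003460 + 0.005407 + 0.000865 + 0.000865 + 0.000216 + 0.001946 = 0.246444.
So 1/D = 4.0577, i.e. 4.06 to 2 decimal places.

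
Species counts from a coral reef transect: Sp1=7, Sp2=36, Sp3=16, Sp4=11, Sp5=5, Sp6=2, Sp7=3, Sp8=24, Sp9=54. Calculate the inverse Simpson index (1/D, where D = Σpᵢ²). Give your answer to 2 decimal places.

4.75

Total N = 7+36+16+11+5+2+3+24+54 = 158, so the proportions are 0.044304, 0.227848, 0.101266, 0.06962, 0.031646, 0.012658, 0.018987, 0.151899, 0.341772 (working shown to 6 dp, full precision carried).
D = 0.044304² + 0.227848² + 0.101266² + 0.06962² + 0.031646² + 0.012658² + 0.018987² + 0.151899² + 0.341772² = 0.001963 + 0.051915 + 0.010255 + 0.004847 + 0.001001 + 0.000160 + 0.000361 + 0.023073 + 0.116808 = 0.210383.
So 1/D = 4.7532, i.e. 4.75 to 2 decimal places.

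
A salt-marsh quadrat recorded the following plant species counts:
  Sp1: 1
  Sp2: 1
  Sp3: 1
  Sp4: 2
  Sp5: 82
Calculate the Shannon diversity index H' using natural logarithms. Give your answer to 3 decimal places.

0.297

Total N = 1+1+1+2+82 = 87, so the proportions are 0.01149, 0.01149, 0.01149, 0.02299, 0.94253 (working shown to 5 dp, full precision carried).
Each pᵢ ln pᵢ term: 0.01149×(-4.46591)=-0.05133, 0.01149×(-4.46591)=-0.05133, 0.01149×(-4.46591)=-0.05133, 0.02299×(-3.77276)=-0.08673, 0.94253×(-0.05919)=-0.05579.
Sum = -0.29651, so H' = 0.297.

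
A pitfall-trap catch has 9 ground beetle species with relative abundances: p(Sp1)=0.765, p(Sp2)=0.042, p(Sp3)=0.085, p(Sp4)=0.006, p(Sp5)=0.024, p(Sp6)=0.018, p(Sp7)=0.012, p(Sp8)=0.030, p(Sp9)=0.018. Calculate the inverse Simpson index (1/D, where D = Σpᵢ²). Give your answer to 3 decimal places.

D = 0.765² + 0.042² + 0.085² + 0.006² + 0.024² + 0.018² + 0.012² + 0.03² + 0.018² = 0.585225 + 0.001764 + 0.007225 + 0.000036 + 0.000576 + 0.000324 + 0.000144 + 0.000900 + 0.000324 = 0.596518 (working shown to 6 dp, full precision carried).
So 1/D = 1.67640, i.e. 1.676 to 3 decimal places.

1.676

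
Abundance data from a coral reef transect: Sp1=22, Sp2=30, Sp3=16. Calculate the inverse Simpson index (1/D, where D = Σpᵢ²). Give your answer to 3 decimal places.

2.820

Total N = 22+30+16 = 68, so the proportions are 0.323529, 0.441176, 0.235294 (working shown to 6 dp, full precision carried).
D = 0.323529² + 0.441176² + 0.235294² = 0.104671 + 0.194637 + 0.055363 = 0.354671.
So 1/D = 2.81951, i.e. 2.820 to 3 decimal places.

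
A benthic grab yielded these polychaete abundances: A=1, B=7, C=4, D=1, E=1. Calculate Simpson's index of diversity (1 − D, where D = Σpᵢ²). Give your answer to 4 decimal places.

0.6531

Total N = 1+7+4+1+1 = 14, so the proportions are 0.071429, 0.5, 0.285714, 0.071429, 0.071429 (working shown to 6 dp, full precision carried).
D = 0.071429² + 0.5² + 0.285714² + 0.071429² + 0.071429² = 0.005102 + 0.250000 + 0.081633 + 0.005102 + 0.005102 = 0.346939.
So 1 − D = 0.653061, i.e. 0.6531 to 4 decimal places.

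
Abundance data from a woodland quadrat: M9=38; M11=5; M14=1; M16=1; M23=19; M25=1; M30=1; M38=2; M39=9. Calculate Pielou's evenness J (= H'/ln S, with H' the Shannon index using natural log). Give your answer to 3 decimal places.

Total N = 38+5+1+1+19+1+1+2+9 = 77, so the proportions are 0.49351, 0.06494, 0.01299, 0.01299, 0.24675, 0.01299, 0.01299, 0.02597, 0.11688 (working shown to 5 dp, full precision carried).
H' = −Σ pᵢ ln pᵢ = −((-0.34852) + (-0.17756) + (-0.05641) + (-0.05641) + (-0.34530) + (-0.05641) + (-0.05641) + (-0.09482) + (-0.25090)) = 1.44275.
With S = 9 species, ln S = 2.19722, so J = 1.44275/2.19722 = 0.65662, i.e. 0.657 to 3 decimal places.

0.657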